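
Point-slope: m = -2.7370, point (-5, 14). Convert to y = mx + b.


y - 14 = -2.7370(x + 5)
y = -2.7370x + 14 + 2.7370*(-5)
y = -2.7370x + 0.3150

y = -2.7370x + 0.3150


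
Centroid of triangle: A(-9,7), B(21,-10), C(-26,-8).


Gx = (-9+21- 26)/3 = -14/3 = -4.6667
Gy = (7- 10- 8)/3 = -11/3 = -3.6667

G = (-4.6667, -3.6667)


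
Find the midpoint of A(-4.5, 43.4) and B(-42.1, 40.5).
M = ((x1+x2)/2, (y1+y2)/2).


Mx = (-4.5 - 42.1)/2 = -46.6/2 = -23.3000
My = (43.4 + 40.5)/2 = 83.9/2 = 41.9500

(-23.3000, 41.9500)


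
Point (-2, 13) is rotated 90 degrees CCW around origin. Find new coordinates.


cos(90) = 0, sin(90) = 1
x' = -2*0 - 13*1 = -13
y' = -2*1 + 13*0 = -2

(-13, -2)


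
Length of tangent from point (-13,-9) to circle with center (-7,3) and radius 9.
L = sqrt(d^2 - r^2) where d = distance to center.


d = sqrt((-13+ 7)^2 + (-9-3)^2) = sqrt(36+144) = 13.4164
L = sqrt(180.0000 - 81) = sqrt(99.0000) = 9.9499

9.9499


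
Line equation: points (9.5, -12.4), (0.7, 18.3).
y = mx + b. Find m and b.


m = (30.7)/(-8.8) = -3.4886
b = y1 - m*x1 = -12.4 - (30.7*9.5)/(-8.8) = -12.4 + 33.1420 = 20.7420

y = -3.4886x + 20.7420


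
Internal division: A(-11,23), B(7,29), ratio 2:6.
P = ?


Px = (2*7 + 6*(-11))/8 = -52/8 = -6.5000
Py = (2*29 + 6*23)/8 = 196/8 = 24.5000

P = (-6.5000, 24.5000)


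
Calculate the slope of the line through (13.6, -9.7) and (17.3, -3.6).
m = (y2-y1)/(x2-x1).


dy = -3.6 + 9.7 = 6.1
dx = 17.3 - 13.6 = 3.7
m = 6.1/3.7 = 1.6486

m = 1.6486


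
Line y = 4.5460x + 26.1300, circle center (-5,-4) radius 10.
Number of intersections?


Substitute y = 4.5460x + 26.1300: (x+ 5)^2 + (4.5460x+26.1300+ 4)^2 = 100
Expand to Ax^2 + Bx + C = 0, where b-k = 30.13
A = 1+m^2 = 21.666116
B = 2(m(b-k) - h) = 2(4.5460*30.13 + 5) = 283.94196
C = h^2 + (b-k)^2 - r^2 = 25 + 907.8169 - 100 = 832.8169
disc = B^2-4AC = 80623.0366 - 72175.6302 = 8447.4064
disc > 0

2 intersection points


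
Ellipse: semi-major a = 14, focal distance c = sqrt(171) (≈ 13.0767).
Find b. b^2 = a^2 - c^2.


b^2 = 14^2 - (sqrt(171))^2 = 196 - 171 = 25
b = sqrt(25) = 5

b = 5


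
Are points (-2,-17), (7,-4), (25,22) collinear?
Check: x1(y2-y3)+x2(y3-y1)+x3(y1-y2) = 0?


-2*(-4-22) + 7*(22+ 17) + 25*(-17+ 4)
= 52 + 273 - 325 = 0

Yes, collinear (determinant = 0)


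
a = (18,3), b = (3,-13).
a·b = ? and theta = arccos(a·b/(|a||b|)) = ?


a·b = 18*3 + 3*(-13) = 54 - 39 = 15
|a| = sqrt(324+9) = 18.2483
|b| = sqrt(9+169) = 13.3417
cos(theta) = 15/(sqrt(333)*sqrt(178)) = 15/sqrt(59274) = 0.061611
theta = arccos(15/sqrt(59274)) = 86.4677 degrees

a·b = 15, theta = 86.4677 deg


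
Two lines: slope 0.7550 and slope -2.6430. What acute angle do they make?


m1-m2 = 3.398
1+m1*m2 = -0.995465
tan(theta) = |3.398/(-0.995465)| = 3.413480
theta = arctan(|3.398/(-0.995465)|) = 73.6717 degrees (acute angle)

73.6717 degrees


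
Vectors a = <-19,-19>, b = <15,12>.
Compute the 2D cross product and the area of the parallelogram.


cross = -19*12 + 19*15 = -228 + 285 = 57
Parallelogram area = |57| = 57

cross = 57, parallelogram area = 57


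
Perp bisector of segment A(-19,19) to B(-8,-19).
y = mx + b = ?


Midpoint = (-13.5, 0)
Slope of AB = dy/dx = -38/11 = -3.4545
Perp slope = -dx/dy = 11/38 = 0.2895
b = My - (perp slope)*Mx = 0 + (11*(-13.5))/(-38) = 0 + 3.9079 = 3.9079

y = 0.2895x + 3.9079


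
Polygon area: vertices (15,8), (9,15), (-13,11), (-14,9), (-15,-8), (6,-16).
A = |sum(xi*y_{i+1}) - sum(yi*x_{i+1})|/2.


sum(xi*y_{i+1}) = 15*15 + 9*11 - 13*9 - 14*(-8) - 15*(-16) + 6*8 = 607
sum(yi*x_{i+1}) = 8*9 + 15*(-13) + 11*(-14) + 9*(-15) - 8*6 - 16*15 = -700
Area = |607 + 700|/2 = 1307/2 = 653.5000

653.5000 sq units


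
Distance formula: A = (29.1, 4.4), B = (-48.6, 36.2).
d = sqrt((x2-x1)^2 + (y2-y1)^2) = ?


dx = -48.6 - 29.1 = -77.7
dy = 36.2 - 4.4 = 31.8
d = sqrt(6037.29 + 1011.24) = sqrt(7048.53) = 83.9555

83.9555


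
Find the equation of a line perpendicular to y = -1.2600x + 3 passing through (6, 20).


Perpendicular slope = -1/m1 = -1/(-1.2600) = 0.7937
b2 = y0 - m2*x0 = 20 + 6/(-1.2600) = 20 - 4.7619 = 15.2381

y = 0.7937x + 15.2381


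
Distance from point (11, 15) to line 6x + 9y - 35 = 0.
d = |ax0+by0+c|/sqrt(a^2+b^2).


|6*11 + 9*15 - 35| = |166| = 166
sqrt(36 + 81) = sqrt(117) = 10.8167
d = 166/sqrt(117) = 15.3467

15.3467


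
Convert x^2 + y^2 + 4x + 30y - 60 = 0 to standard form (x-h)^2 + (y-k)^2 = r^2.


h = -D/2 = -4/2 = -2
k = -E/2 = -30/2 = -15
r^2 = h^2 + k^2 - F = 4 + 225 + 60 = 289
r = 17

Center (-2, -15), radius = 17


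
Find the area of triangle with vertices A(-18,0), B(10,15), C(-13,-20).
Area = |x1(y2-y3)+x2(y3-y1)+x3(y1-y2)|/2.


-18*(15+ 20) = -630
10*(-20-0) = -200
-13*(0-15) = 195
sum = -635
Area = |-635|/2 = 317.5000

317.5000 sq units


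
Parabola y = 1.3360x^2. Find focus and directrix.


a = 1.3360
1/(4a) = 0.1871
Focus = (0, 0.1871)
Directrix: y = -0.1871

Focus = (0, 0.1871), Directrix: y = -0.1871


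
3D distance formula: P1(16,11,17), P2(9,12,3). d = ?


dx=-7, dy=1, dz=-14
d = sqrt(49+1+196) = sqrt(246) = 15.6844

15.6844


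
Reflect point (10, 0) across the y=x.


Reflection rule for y=x: (y, x)
(10, 0) -> (0, 10)

(0, 10)


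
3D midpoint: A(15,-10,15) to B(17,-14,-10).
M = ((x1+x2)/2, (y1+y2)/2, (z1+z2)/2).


Mx = (15+17)/2 = 16.0000
My = (-10- 14)/2 = -12.0000
Mz = (15- 10)/2 = 2.5000

M = (16.0000, -12.0000, 2.5000)


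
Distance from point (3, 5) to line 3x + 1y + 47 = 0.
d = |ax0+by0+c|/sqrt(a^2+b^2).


|3*3 + 1*5 + 47| = |61| = 61
sqrt(9 + 1) = sqrt(10) = 3.1623
d = 61/sqrt(10) = 19.2899

19.2899


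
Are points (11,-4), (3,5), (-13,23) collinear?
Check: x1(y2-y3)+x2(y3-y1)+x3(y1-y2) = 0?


11*(5-23) + 3*(23+ 4) - 13*(-4-5)
= -198 + 81 + 117 = 0

Yes, collinear (determinant = 0)


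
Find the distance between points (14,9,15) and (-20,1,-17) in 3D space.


dx=-34, dy=-8, dz=-32
d = sqrt(1156+64+1024) = sqrt(2244) = 47.3709

47.3709


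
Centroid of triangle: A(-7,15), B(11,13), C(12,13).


Gx = (-7+11+12)/3 = 16/3 = 5.3333
Gy = (15+13+13)/3 = 41/3 = 13.6667

G = (5.3333, 13.6667)


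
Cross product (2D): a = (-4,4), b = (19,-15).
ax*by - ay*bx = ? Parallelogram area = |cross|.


cross = -4*(-15) - 4*19 = 60 - 76 = -16
Parallelogram area = |-16| = 16

cross = -16, parallelogram area = 16


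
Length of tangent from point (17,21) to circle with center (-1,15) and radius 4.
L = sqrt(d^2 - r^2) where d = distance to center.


d = sqrt((17+ 1)^2 + (21-15)^2) = sqrt(324+36) = 18.9737
L = sqrt(360.0000 - 16) = sqrt(344.0000) = 18.5472

18.5472


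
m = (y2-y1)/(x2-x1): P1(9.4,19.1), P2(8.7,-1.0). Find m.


dy = -1.0 - 19.1 = -20.1
dx = 8.7 - 9.4 = -0.7
m = -20.1/(-0.7) = 28.7143

m = 28.7143


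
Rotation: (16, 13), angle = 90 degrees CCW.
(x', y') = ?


cos(90) = 0, sin(90) = 1
x' = 16*0 - 13*1 = -13
y' = 16*1 + 13*0 = 16

(-13, 16)


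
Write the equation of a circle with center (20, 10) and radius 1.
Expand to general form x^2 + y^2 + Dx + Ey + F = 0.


(x-20)^2 + (y-10)^2 = 1^2
D = -2h = -40, E = -2k = -20
F = h^2+k^2-r^2 = 400+100-1 = 499

x^2 + y^2 - 40x - 20y + 499 = 0


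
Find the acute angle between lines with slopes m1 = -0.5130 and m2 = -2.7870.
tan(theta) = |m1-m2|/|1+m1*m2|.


m1-m2 = 2.274
1+m1*m2 = 2.429731
tan(theta) = |2.274/2.429731| = 0.935906
theta = arctan(|2.274/2.429731|) = 43.1037 degrees (acute angle)

43.1037 degrees


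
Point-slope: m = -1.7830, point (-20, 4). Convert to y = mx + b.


y - 4 = -1.7830(x + 20)
y = -1.7830x + 4 + 1.7830*(-20)
y = -1.7830x - 31.6600

y = -1.7830x - 31.6600


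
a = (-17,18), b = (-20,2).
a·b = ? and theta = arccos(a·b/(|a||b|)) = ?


a·b = -17*(-20) + 18*2 = 340 + 36 = 376
|a| = sqrt(289+324) = 24.7588
|b| = sqrt(400+4) = 20.0998
cos(theta) = 376/(sqrt(613)*sqrt(404)) = 376/sqrt(247652) = 0.755556
theta = arccos(376/sqrt(247652)) = 40.9260 degrees

a·b = 376, theta = 40.9260 deg


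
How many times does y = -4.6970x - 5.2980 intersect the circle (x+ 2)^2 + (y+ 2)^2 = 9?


Substitute y = -4.6970x - 5.2980: (x+ 2)^2 + (-4.6970x- 5.2980+ 2)^2 = 9
Expand to Ax^2 + Bx + C = 0, where b-k = -3.298
A = 1+m^2 = 23.061809
B = 2(m(b-k) - h) = 2(-4.6970*(-3.298) + 2) = 34.981412
C = h^2 + (b-k)^2 - r^2 = 4 + 10.876804 - 9 = 5.876804
disc = B^2-4AC = 1223.6992 - 542.1189 = 681.5803
disc > 0

2 intersection points


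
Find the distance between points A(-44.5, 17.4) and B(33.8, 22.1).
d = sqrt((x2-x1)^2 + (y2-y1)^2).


dx = 33.8 + 44.5 = 78.3
dy = 22.1 - 17.4 = 4.7
d = sqrt(6130.89 + 22.09) = sqrt(6152.98) = 78.4409

78.4409


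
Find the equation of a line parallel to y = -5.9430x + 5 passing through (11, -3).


Parallel lines have equal slopes.
m2 = -5.9430
b2 = -3 + 5.9430*11 = 62.3730

y = -5.9430x + 62.3730


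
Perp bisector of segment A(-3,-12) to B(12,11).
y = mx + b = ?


Midpoint = (4.5, -0.5)
Slope of AB = dy/dx = 23/15 = 1.5333
Perp slope = -dx/dy = -15/23 = -0.6522
b = My - (perp slope)*Mx = -0.5 + (15*4.5)/23 = -0.5 + 2.9348 = 2.4348

y = -0.6522x + 2.4348


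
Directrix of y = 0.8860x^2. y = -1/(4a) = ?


a = 0.8860
1/(4a) = 0.2822
directrix: y = -0.2822 = -0.2822

y = -0.2822


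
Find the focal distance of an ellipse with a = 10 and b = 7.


c^2 = 10^2 - 7^2 = 100 - 49 = 51
c = sqrt(51) = 7.1414

c = 7.1414


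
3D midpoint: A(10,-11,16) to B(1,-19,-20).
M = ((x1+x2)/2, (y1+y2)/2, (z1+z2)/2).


Mx = (10+1)/2 = 5.5000
My = (-11- 19)/2 = -15.0000
Mz = (16- 20)/2 = -2.0000

M = (5.5000, -15.0000, -2.0000)


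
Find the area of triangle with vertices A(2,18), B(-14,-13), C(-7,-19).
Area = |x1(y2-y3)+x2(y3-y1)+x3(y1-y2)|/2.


2*(-13+ 19) = 12
-14*(-19-18) = 518
-7*(18+ 13) = -217
sum = 313
Area = |313|/2 = 156.5000

156.5000 sq units


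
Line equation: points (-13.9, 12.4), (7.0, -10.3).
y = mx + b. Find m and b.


m = (-22.7)/(20.9) = -1.0861
b = y1 - m*x1 = 12.4 - (-22.7*(-13.9))/(20.9) = 12.4 - 15.0971 = -2.6971

y = -1.0861x - 2.6971


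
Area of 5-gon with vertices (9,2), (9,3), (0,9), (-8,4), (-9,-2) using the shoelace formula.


sum(xi*y_{i+1}) = 9*3 + 9*9 + 0*4 - 8*(-2) - 9*2 = 106
sum(yi*x_{i+1}) = 2*9 + 3*0 + 9*(-8) + 4*(-9) - 2*9 = -108
Area = |106 + 108|/2 = 214/2 = 107.0000

107.0000 sq units


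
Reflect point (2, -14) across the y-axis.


Reflection rule for y-axis: (-x, y)
(2, -14) -> (-2, -14)

(-2, -14)


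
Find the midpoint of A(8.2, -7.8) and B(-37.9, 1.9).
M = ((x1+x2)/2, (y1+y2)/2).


Mx = (8.2 - 37.9)/2 = -29.7/2 = -14.8500
My = (-7.8 + 1.9)/2 = -5.9/2 = -2.9500

(-14.8500, -2.9500)


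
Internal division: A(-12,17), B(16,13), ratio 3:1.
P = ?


Px = (3*16 + 1*(-12))/4 = 36/4 = 9.0000
Py = (3*13 + 1*17)/4 = 56/4 = 14.0000

P = (9.0000, 14.0000)


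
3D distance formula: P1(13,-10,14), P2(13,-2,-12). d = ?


dx=0, dy=8, dz=-26
d = sqrt(0+64+676) = sqrt(740) = 27.2029

27.2029


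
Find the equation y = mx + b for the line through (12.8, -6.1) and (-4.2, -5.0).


m = (1.1)/(-17.0) = -0.0647
b = y1 - m*x1 = -6.1 - (1.1*12.8)/(-17.0) = -6.1 + 0.8282 = -5.2718

y = -0.0647x - 5.2718


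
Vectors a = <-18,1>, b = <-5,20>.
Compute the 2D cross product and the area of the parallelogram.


cross = -18*20 - 1*(-5) = -360 + 5 = -355
Parallelogram area = |-355| = 355

cross = -355, parallelogram area = 355


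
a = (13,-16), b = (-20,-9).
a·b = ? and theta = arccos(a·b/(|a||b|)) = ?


a·b = 13*(-20) - 16*(-9) = -260 + 144 = -116
|a| = sqrt(169+256) = 20.6155
|b| = sqrt(400+81) = 21.9317
cos(theta) = -116/(sqrt(425)*sqrt(481)) = -116/sqrt(204425) = -0.256561
theta = arccos(-116/sqrt(204425)) = 104.8661 degrees

a·b = -116, theta = 104.8661 deg


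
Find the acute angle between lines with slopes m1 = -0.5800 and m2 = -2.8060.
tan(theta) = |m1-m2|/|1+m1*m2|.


m1-m2 = 2.226
1+m1*m2 = 2.62748
tan(theta) = |2.226/2.62748| = 0.847200
theta = arctan(|2.226/2.62748|) = 40.2713 degrees (acute angle)

40.2713 degrees


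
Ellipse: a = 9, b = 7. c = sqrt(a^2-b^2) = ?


c^2 = 9^2 - 7^2 = 81 - 49 = 32
c = sqrt(32) = 5.6569

c = 5.6569


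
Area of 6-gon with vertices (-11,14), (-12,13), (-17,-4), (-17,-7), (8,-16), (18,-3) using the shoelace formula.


sum(xi*y_{i+1}) = -11*13 - 12*(-4) - 17*(-7) - 17*(-16) + 8*(-3) + 18*14 = 524
sum(yi*x_{i+1}) = 14*(-12) + 13*(-17) - 4*(-17) - 7*8 - 16*18 - 3*(-11) = -632
Area = |524 + 632|/2 = 1156/2 = 578.0000

578.0000 sq units


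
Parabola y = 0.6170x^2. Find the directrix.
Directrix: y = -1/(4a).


a = 0.6170
1/(4a) = 0.4052
directrix: y = -0.4052 = -0.4052

y = -0.4052


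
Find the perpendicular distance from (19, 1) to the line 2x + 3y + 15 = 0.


|2*19 + 3*1 + 15| = |56| = 56
sqrt(4 + 9) = sqrt(13) = 3.6056
d = 56/sqrt(13) = 15.5316

15.5316


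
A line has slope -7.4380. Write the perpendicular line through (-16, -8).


Perpendicular slope = -1/m1 = -1/(-7.4380) = 0.1344
b2 = y0 - m2*x0 = -8 - 16/(-7.4380) = -8 + 2.1511 = -5.8489

y = 0.1344x - 5.8489


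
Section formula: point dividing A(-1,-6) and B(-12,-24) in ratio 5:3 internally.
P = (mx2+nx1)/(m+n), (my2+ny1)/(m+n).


Px = (5*(-12) + 3*(-1))/8 = -63/8 = -7.8750
Py = (5*(-24) + 3*(-6))/8 = -138/8 = -17.2500

P = (-7.8750, -17.2500)


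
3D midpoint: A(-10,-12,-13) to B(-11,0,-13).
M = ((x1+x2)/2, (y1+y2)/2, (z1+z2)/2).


Mx = (-10- 11)/2 = -10.5000
My = (-12+0)/2 = -6.0000
Mz = (-13- 13)/2 = -13.0000

M = (-10.5000, -6.0000, -13.0000)


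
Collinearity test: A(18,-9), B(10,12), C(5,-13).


18*(12+ 13) + 10*(-13+ 9) + 5*(-9-12)
= 450 - 40 - 105 = 305

No, not collinear (determinant = 305)


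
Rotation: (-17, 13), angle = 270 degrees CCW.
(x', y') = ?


cos(270) = 0, sin(270) = -1
x' = -17*0 - 13*(-1) = 13
y' = -17*(-1) + 13*0 = 17

(13, 17)


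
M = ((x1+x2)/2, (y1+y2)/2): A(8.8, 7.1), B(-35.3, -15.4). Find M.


Mx = (8.8 - 35.3)/2 = -26.5/2 = -13.2500
My = (7.1 - 15.4)/2 = -8.3/2 = -4.1500

(-13.2500, -4.1500)


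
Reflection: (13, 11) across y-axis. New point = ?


Reflection rule for y-axis: (-x, y)
(13, 11) -> (-13, 11)

(-13, 11)


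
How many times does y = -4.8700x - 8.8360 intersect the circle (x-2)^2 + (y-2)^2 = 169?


Substitute y = -4.8700x - 8.8360: (x-2)^2 + (-4.8700x- 8.8360-2)^2 = 169
Expand to Ax^2 + Bx + C = 0, where b-k = -10.836
A = 1+m^2 = 24.7169
B = 2(m(b-k) - h) = 2(-4.8700*(-10.836) - 2) = 101.54264
C = h^2 + (b-k)^2 - r^2 = 4 + 117.418896 - 169 = -47.581104
disc = B^2-4AC = 10310.9077 + 4704.2296 = 15015.1373
disc > 0

2 intersection points


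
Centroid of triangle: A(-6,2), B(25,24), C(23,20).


Gx = (-6+25+23)/3 = 42/3 = 14.0000
Gy = (2+24+20)/3 = 46/3 = 15.3333

G = (14.0000, 15.3333)


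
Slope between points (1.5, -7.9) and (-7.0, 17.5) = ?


dy = 17.5 + 7.9 = 25.4
dx = -7.0 - 1.5 = -8.5
m = 25.4/(-8.5) = -2.9882

m = -2.9882


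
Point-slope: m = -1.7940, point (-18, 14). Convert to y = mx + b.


y - 14 = -1.7940(x + 18)
y = -1.7940x + 14 + 1.7940*(-18)
y = -1.7940x - 18.2920

y = -1.7940x - 18.2920


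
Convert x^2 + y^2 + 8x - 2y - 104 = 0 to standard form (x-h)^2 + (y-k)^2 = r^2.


h = -D/2 = -8/2 = -4
k = -E/2 = 2/2 = 1
r^2 = h^2 + k^2 - F = 16 + 1 + 104 = 121
r = 11

Center (-4, 1), radius = 11


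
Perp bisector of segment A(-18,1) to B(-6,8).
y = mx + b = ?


Midpoint = (-12, 4.5)
Slope of AB = dy/dx = 7/12 = 0.5833
Perp slope = -dx/dy = -12/7 = -1.7143
b = My - (perp slope)*Mx = 4.5 + (12*(-12))/7 = 4.5 - 20.5714 = -16.0714

y = -1.7143x - 16.0714


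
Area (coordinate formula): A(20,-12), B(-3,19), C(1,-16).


20*(19+ 16) = 700
-3*(-16+ 12) = 12
1*(-12-19) = -31
sum = 681
Area = |681|/2 = 340.5000

340.5000 sq units


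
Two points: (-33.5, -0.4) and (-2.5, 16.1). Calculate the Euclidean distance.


dx = -2.5 + 33.5 = 31.0
dy = 16.1 + 0.4 = 16.5
d = sqrt(961.0 + 272.25) = sqrt(1233.25) = 35.1177

35.1177


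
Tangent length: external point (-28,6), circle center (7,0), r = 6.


d = sqrt((-28-7)^2 + (6-0)^2) = sqrt(1225+36) = 35.5106
L = sqrt(1261.0000 - 36) = sqrt(1225.0000) = 35.0000

35.0000


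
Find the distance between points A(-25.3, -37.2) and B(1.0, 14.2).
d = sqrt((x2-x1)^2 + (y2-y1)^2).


dx = 1.0 + 25.3 = 26.3
dy = 14.2 + 37.2 = 51.4
d = sqrt(691.69 + 2641.96) = sqrt(3333.65) = 57.7378

57.7378


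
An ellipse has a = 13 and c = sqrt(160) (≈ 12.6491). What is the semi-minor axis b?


b^2 = 13^2 - (sqrt(160))^2 = 169 - 160 = 9
b = sqrt(9) = 3

b = 3


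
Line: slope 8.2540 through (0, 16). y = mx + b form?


y - 16 = 8.2540(x - 0)
y = 8.2540x + 16 - 8.2540*0
y = 8.2540x + 16.0000

y = 8.2540x + 16.0000


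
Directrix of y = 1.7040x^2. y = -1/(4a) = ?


a = 1.7040
1/(4a) = 0.1467
directrix: y = -0.1467 = -0.1467

y = -0.1467


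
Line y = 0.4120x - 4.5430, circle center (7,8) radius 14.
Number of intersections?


Substitute y = 0.4120x - 4.5430: (x-7)^2 + (0.4120x- 4.5430-8)^2 = 196
Expand to Ax^2 + Bx + C = 0, where b-k = -12.543
A = 1+m^2 = 1.169744
B = 2(m(b-k) - h) = 2(0.4120*(-12.543) - 7) = -24.335432
C = h^2 + (b-k)^2 - r^2 = 49 + 157.326849 - 196 = 10.326849
disc = B^2-4AC = 592.2133 - 48.3191 = 543.8942
disc > 0

2 intersection points


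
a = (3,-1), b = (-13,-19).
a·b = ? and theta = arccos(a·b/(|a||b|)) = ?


a·b = 3*(-13) - 1*(-19) = -39 + 19 = -20
|a| = sqrt(9+1) = 3.1623
|b| = sqrt(169+361) = 23.0217
cos(theta) = -20/(sqrt(10)*sqrt(530)) = -20/sqrt(5300) = -0.274721
theta = arccos(-20/sqrt(5300)) = 105.9454 degrees

a·b = -20, theta = 105.9454 deg


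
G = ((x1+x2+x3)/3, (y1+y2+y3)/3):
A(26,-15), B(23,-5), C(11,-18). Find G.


Gx = (26+23+11)/3 = 60/3 = 20.0000
Gy = (-15- 5- 18)/3 = -38/3 = -12.6667

G = (20.0000, -12.6667)


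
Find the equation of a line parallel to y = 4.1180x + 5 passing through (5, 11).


Parallel lines have equal slopes.
m2 = 4.1180
b2 = 11 - 4.1180*5 = -9.5900

y = 4.1180x - 9.5900


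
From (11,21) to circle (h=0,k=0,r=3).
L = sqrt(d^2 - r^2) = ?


d = sqrt((11-0)^2 + (21-0)^2) = sqrt(121+441) = 23.7065
L = sqrt(562.0000 - 9) = sqrt(553.0000) = 23.5160

23.5160


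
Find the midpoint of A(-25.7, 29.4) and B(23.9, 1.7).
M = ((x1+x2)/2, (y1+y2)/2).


Mx = (-25.7 + 23.9)/2 = -1.8/2 = -0.9000
My = (29.4 + 1.7)/2 = 31.1/2 = 15.5500

(-0.9000, 15.5500)


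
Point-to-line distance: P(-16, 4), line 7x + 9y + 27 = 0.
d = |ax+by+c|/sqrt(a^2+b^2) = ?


|7*(-16) + 9*4 + 27| = |-49| = 49
sqrt(49 + 81) = sqrt(130) = 11.4018
d = 49/sqrt(130) = 4.2976

4.2976


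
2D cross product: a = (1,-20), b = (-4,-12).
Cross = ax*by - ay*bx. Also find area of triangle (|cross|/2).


cross = 1*(-12) + 20*(-4) = -12 - 80 = -92
Triangle area = |-92|/2 = 92/2 = 46.0000

cross = -92, triangle area = 46.0000


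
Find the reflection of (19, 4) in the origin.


Reflection rule for origin: (-x, -y)
(19, 4) -> (-19, -4)

(-19, -4)


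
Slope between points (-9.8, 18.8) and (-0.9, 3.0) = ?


dy = 3.0 - 18.8 = -15.8
dx = -0.9 + 9.8 = 8.9
m = -15.8/8.9 = -1.7753

m = -1.7753


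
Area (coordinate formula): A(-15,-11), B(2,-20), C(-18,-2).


-15*(-20+ 2) = 270
2*(-2+ 11) = 18
-18*(-11+ 20) = -162
sum = 126
Area = |126|/2 = 63.0000

63.0000 sq units


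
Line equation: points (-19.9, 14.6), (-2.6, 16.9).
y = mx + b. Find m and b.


m = (2.3)/(17.3) = 0.1329
b = y1 - m*x1 = 14.6 - (2.3*(-19.9))/(17.3) = 14.6 + 2.6457 = 17.2457

y = 0.1329x + 17.2457


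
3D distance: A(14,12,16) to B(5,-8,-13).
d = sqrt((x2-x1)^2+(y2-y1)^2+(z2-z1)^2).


dx=-9, dy=-20, dz=-29
d = sqrt(81+400+841) = sqrt(1322) = 36.3593

36.3593


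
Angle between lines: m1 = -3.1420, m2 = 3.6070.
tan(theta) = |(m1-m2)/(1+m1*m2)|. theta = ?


m1-m2 = -6.749
1+m1*m2 = -10.333194
tan(theta) = |-6.749/(-10.333194)| = 0.653138
theta = arctan(|-6.749/(-10.333194)|) = 33.1501 degrees (acute angle)

33.1501 degrees


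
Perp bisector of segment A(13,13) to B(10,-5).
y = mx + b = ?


Midpoint = (11.5, 4)
Slope of AB = dy/dx = -18/(-3) = 6.0000
Perp slope = -dx/dy = -3/18 = -0.1667
b = My - (perp slope)*Mx = 4 + (-3*11.5)/(-18) = 4 + 1.9167 = 5.9167

y = -0.1667x + 5.9167


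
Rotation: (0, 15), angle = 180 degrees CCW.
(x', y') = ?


cos(180) = -1, sin(180) = 0
x' = 0*(-1) - 15*0 = 0
y' = 0*0 + 15*(-1) = -15

(0, -15)


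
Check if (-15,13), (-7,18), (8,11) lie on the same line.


-15*(18-11) - 7*(11-13) + 8*(13-18)
= -105 + 14 - 40 = -131

No, not collinear (determinant = -131)


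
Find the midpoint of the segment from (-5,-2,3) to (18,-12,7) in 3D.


Mx = (-5+18)/2 = 6.5000
My = (-2- 12)/2 = -7.0000
Mz = (3+7)/2 = 5.0000

M = (6.5000, -7.0000, 5.0000)


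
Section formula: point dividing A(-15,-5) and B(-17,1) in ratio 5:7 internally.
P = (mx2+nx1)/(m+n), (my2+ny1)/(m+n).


Px = (5*(-17) + 7*(-15))/12 = -190/12 = -15.8333
Py = (5*1 + 7*(-5))/12 = -30/12 = -2.5000

P = (-15.8333, -2.5000)


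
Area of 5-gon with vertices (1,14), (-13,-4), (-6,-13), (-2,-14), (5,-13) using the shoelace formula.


sum(xi*y_{i+1}) = 1*(-4) - 13*(-13) - 6*(-14) - 2*(-13) + 5*14 = 345
sum(yi*x_{i+1}) = 14*(-13) - 4*(-6) - 13*(-2) - 14*5 - 13*1 = -215
Area = |345 + 215|/2 = 560/2 = 280.0000

280.0000 sq units


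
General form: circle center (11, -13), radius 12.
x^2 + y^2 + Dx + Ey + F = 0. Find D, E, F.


(x-11)^2 + (y+ 13)^2 = 12^2
D = -2h = -22, E = -2k = 26
F = h^2+k^2-r^2 = 121+169-144 = 146

D = -22, E = 26, F = 146


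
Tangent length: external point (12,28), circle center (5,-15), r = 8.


d = sqrt((12-5)^2 + (28+ 15)^2) = sqrt(49+1849) = 43.5660
L = sqrt(1898.0000 - 64) = sqrt(1834.0000) = 42.8252

42.8252


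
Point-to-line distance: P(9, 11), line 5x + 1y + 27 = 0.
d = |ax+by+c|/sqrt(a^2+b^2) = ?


|5*9 + 1*11 + 27| = |83| = 83
sqrt(25 + 1) = sqrt(26) = 5.0990
d = 83/sqrt(26) = 16.2776

16.2776


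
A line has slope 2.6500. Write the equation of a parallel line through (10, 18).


Parallel lines have equal slopes.
m2 = 2.6500
b2 = 18 - 2.6500*10 = -8.5000

y = 2.6500x - 8.5000


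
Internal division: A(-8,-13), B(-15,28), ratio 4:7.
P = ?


Px = (4*(-15) + 7*(-8))/11 = -116/11 = -10.5455
Py = (4*28 + 7*(-13))/11 = 21/11 = 1.9091

P = (-10.5455, 1.9091)


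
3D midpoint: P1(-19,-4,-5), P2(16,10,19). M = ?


Mx = (-19+16)/2 = -1.5000
My = (-4+10)/2 = 3.0000
Mz = (-5+19)/2 = 7.0000

M = (-1.5000, 3.0000, 7.0000)


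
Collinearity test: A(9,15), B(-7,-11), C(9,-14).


9*(-11+ 14) - 7*(-14-15) + 9*(15+ 11)
= 27 + 203 + 234 = 464

No, not collinear (determinant = 464)


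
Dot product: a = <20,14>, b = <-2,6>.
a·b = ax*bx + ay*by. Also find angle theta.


a·b = 20*(-2) + 14*6 = -40 + 84 = 44
|a| = sqrt(400+196) = 24.4131
|b| = sqrt(4+36) = 6.3246
cos(theta) = 44/(sqrt(596)*sqrt(40)) = 44/sqrt(23840) = 0.284970
theta = arccos(44/sqrt(23840)) = 73.4429 degrees

a·b = 44, theta = 73.4429 deg


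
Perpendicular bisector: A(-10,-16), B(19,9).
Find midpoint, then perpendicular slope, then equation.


Midpoint = (4.5, -3.5)
Slope of AB = dy/dx = 25/29 = 0.8621
Perp slope = -dx/dy = -29/25 = -1.1600
b = My - (perp slope)*Mx = -3.5 + (29*4.5)/25 = -3.5 + 5.2200 = 1.7200

y = -1.1600x + 1.7200


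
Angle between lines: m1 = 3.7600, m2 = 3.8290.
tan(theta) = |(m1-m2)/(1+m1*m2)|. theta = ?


m1-m2 = -0.069
1+m1*m2 = 15.39704
tan(theta) = |-0.069/15.39704| = 0.004481
theta = arctan(|-0.069/15.39704|) = 0.2568 degrees (acute angle)

0.2568 degrees


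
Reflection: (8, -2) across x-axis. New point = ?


Reflection rule for x-axis: (x, -y)
(8, -2) -> (8, 2)

(8, 2)


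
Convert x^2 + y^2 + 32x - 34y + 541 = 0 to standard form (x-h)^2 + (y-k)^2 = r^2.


h = -D/2 = -32/2 = -16
k = -E/2 = 34/2 = 17
r^2 = h^2 + k^2 - F = 256 + 289 - 541 = 4
r = 2

Center (-16, 17), radius = 2


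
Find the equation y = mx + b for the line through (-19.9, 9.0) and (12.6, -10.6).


m = (-19.6)/(32.5) = -0.6031
b = y1 - m*x1 = 9.0 - (-19.6*(-19.9))/(32.5) = 9.0 - 12.0012 = -3.0012

y = -0.6031x - 3.0012


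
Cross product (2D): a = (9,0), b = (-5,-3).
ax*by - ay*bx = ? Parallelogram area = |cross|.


cross = 9*(-3) - 0*(-5) = -27 - 0 = -27
Parallelogram area = |-27| = 27

cross = -27, parallelogram area = 27


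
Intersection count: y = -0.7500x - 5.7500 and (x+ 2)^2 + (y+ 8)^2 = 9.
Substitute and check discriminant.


Substitute y = -0.7500x - 5.7500: (x+ 2)^2 + (-0.7500x- 5.7500+ 8)^2 = 9
Expand to Ax^2 + Bx + C = 0, where b-k = 2.25
A = 1+m^2 = 1.5625
B = 2(m(b-k) - h) = 2(-0.7500*2.25 + 2) = 0.625
C = h^2 + (b-k)^2 - r^2 = 4 + 5.0625 - 9 = 0.0625
disc = B^2-4AC = 0.3906 - 0.3906 = 0
disc = 0

1 intersection point (tangent)


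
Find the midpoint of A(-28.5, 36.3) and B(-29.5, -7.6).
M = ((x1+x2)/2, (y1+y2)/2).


Mx = (-28.5 - 29.5)/2 = -58.0/2 = -29.0000
My = (36.3 - 7.6)/2 = 28.7/2 = 14.3500

(-29.0000, 14.3500)


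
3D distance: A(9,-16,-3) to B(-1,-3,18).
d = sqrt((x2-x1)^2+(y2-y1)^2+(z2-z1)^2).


dx=-10, dy=13, dz=21
d = sqrt(100+169+441) = sqrt(710) = 26.6458

26.6458


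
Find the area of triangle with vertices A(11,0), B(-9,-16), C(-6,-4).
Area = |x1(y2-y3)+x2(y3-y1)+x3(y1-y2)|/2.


11*(-16+ 4) = -132
-9*(-4-0) = 36
-6*(0+ 16) = -96
sum = -192
Area = |-192|/2 = 96.0000

96.0000 sq units


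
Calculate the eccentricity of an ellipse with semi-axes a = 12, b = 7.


c = sqrt(144-49) = sqrt(95) = 9.7468
e = c/a = sqrt(95)/12 = 0.8122

e = 0.8122


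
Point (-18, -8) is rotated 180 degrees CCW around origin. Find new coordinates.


cos(180) = -1, sin(180) = 0
x' = -18*(-1) + 8*0 = 18
y' = -18*0 - 8*(-1) = 8

(18, 8)


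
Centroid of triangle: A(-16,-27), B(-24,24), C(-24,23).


Gx = (-16- 24- 24)/3 = -64/3 = -21.3333
Gy = (-27+24+23)/3 = 20/3 = 6.6667

G = (-21.3333, 6.6667)


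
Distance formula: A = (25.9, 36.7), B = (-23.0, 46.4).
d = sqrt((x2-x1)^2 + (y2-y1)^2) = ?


dx = -23.0 - 25.9 = -48.9
dy = 46.4 - 36.7 = 9.7
d = sqrt(2391.21 + 94.09) = sqrt(2485.3) = 49.8528

49.8528


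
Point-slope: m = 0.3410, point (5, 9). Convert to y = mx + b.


y - 9 = 0.3410(x - 5)
y = 0.3410x + 9 - 0.3410*5
y = 0.3410x + 7.2950

y = 0.3410x + 7.2950


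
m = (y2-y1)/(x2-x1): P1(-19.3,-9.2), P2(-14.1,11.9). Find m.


dy = 11.9 + 9.2 = 21.1
dx = -14.1 + 19.3 = 5.2
m = 21.1/5.2 = 4.0577

m = 4.0577


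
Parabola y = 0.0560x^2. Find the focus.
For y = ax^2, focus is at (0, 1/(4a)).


a = 0.0560
4a = 0.2240
focus = (0, 1/0.2240) = (0, 4.4643)

Focus = (0, 4.4643)


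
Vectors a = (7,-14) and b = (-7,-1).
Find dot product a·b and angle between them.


a·b = 7*(-7) - 14*(-1) = -49 + 14 = -35
|a| = sqrt(49+196) = 15.6525
|b| = sqrt(49+1) = 7.0711
cos(theta) = -35/(sqrt(245)*sqrt(50)) = -35/sqrt(12250) = -0.316228
theta = arccos(-35/sqrt(12250)) = 108.4349 degrees

a·b = -35, theta = 108.4349 deg


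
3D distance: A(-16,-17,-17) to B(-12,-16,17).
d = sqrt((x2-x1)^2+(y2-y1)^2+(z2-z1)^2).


dx=4, dy=1, dz=34
d = sqrt(16+1+1156) = sqrt(1173) = 34.2491

34.2491


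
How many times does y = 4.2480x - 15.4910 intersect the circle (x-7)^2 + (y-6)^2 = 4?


Substitute y = 4.2480x - 15.4910: (x-7)^2 + (4.2480x- 15.4910-6)^2 = 4
Expand to Ax^2 + Bx + C = 0, where b-k = -21.491
A = 1+m^2 = 19.045504
B = 2(m(b-k) - h) = 2(4.2480*(-21.491) - 7) = -196.587536
C = h^2 + (b-k)^2 - r^2 = 49 + 461.863081 - 4 = 506.863081
disc = B^2-4AC = 38646.6593 - 38613.8513 = 32.8080
disc > 0

2 intersection points


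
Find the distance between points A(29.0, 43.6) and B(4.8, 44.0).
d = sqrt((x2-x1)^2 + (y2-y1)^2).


dx = 4.8 - 29.0 = -24.2
dy = 44.0 - 43.6 = 0.4
d = sqrt(585.64 + 0.16) = sqrt(585.8) = 24.2033

24.2033


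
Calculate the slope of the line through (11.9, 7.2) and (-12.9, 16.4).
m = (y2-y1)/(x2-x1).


dy = 16.4 - 7.2 = 9.2
dx = -12.9 - 11.9 = -24.8
m = 9.2/(-24.8) = -0.3710

m = -0.3710


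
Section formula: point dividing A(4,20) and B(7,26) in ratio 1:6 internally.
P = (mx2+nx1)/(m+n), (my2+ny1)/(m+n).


Px = (1*7 + 6*4)/7 = 31/7 = 4.4286
Py = (1*26 + 6*20)/7 = 146/7 = 20.8571

P = (4.4286, 20.8571)


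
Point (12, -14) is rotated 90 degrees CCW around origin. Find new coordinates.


cos(90) = 0, sin(90) = 1
x' = 12*0 + 14*1 = 14
y' = 12*1 - 14*0 = 12

(14, 12)


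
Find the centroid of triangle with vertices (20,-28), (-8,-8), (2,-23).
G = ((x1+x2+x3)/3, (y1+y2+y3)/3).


Gx = (20- 8+2)/3 = 14/3 = 4.6667
Gy = (-28- 8- 23)/3 = -59/3 = -19.6667

G = (4.6667, -19.6667)


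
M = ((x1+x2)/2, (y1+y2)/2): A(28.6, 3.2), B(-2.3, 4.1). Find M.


Mx = (28.6 - 2.3)/2 = 26.3/2 = 13.1500
My = (3.2 + 4.1)/2 = 7.3/2 = 3.6500

(13.1500, 3.6500)


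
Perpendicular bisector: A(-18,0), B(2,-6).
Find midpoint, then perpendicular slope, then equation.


Midpoint = (-8, -3)
Slope of AB = dy/dx = -6/20 = -0.3000
Perp slope = -dx/dy = 20/6 = 3.3333
b = My - (perp slope)*Mx = -3 + (20*(-8))/(-6) = -3 + 26.6667 = 23.6667

y = 3.3333x + 23.6667


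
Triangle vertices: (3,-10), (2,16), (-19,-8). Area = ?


3*(16+ 8) = 72
2*(-8+ 10) = 4
-19*(-10-16) = 494
sum = 570
Area = |570|/2 = 285.0000

285.0000 sq units


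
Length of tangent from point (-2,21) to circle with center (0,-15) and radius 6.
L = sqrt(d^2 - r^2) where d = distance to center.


d = sqrt((-2-0)^2 + (21+ 15)^2) = sqrt(4+1296) = 36.0555
L = sqrt(1300.0000 - 36) = sqrt(1264.0000) = 35.5528

35.5528


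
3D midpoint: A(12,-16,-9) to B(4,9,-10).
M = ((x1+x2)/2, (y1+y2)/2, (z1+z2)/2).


Mx = (12+4)/2 = 8.0000
My = (-16+9)/2 = -3.5000
Mz = (-9- 10)/2 = -9.5000

M = (8.0000, -3.5000, -9.5000)


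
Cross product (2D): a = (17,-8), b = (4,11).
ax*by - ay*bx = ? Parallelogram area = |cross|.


cross = 17*11 + 8*4 = 187 + 32 = 219
Parallelogram area = |219| = 219

cross = 219, parallelogram area = 219


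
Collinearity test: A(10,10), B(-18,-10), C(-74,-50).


10*(-10+ 50) - 18*(-50-10) - 74*(10+ 10)
= 400 + 1080 - 1480 = 0

Yes, collinear (determinant = 0)


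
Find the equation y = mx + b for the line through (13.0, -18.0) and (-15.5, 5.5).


m = (23.5)/(-28.5) = -0.8246
b = y1 - m*x1 = -18.0 - (23.5*13.0)/(-28.5) = -18.0 + 10.7193 = -7.2807

y = -0.8246x - 7.2807


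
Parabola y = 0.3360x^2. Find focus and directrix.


a = 0.3360
1/(4a) = 0.7440
Focus = (0, 0.7440)
Directrix: y = -0.7440

Focus = (0, 0.7440), Directrix: y = -0.7440


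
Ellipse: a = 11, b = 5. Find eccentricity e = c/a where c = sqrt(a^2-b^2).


c = sqrt(121-25) = sqrt(96) = 9.7980
e = c/a = sqrt(96)/11 = 0.8907

e = 0.8907


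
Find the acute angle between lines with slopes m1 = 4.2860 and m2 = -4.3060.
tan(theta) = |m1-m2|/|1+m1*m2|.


m1-m2 = 8.592
1+m1*m2 = -17.455516
tan(theta) = |8.592/(-17.455516)| = 0.492223
theta = arctan(|8.592/(-17.455516)|) = 26.2075 degrees (acute angle)

26.2075 degrees


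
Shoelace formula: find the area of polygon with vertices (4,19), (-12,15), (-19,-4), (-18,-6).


sum(xi*y_{i+1}) = 4*15 - 12*(-4) - 19*(-6) - 18*19 = -120
sum(yi*x_{i+1}) = 19*(-12) + 15*(-19) - 4*(-18) - 6*4 = -465
Area = |-120 + 465|/2 = 345/2 = 172.5000

172.5000 sq units


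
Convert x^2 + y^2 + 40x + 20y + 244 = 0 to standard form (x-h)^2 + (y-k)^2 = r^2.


h = -D/2 = -40/2 = -20
k = -E/2 = -20/2 = -10
r^2 = h^2 + k^2 - F = 400 + 100 - 244 = 256
r = 16

Center (-20, -10), radius = 16


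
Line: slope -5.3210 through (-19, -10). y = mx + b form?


y + 10 = -5.3210(x + 19)
y = -5.3210x - 10 + 5.3210*(-19)
y = -5.3210x - 111.0990

y = -5.3210x - 111.0990


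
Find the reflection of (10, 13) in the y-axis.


Reflection rule for y-axis: (-x, y)
(10, 13) -> (-10, 13)

(-10, 13)


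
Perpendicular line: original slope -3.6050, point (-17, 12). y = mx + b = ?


Perpendicular slope = -1/m1 = -1/(-3.6050) = 0.2774
b2 = y0 - m2*x0 = 12 - 17/(-3.6050) = 12 + 4.7157 = 16.7157

y = 0.2774x + 16.7157


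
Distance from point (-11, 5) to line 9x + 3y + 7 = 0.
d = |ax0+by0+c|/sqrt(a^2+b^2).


|9*(-11) + 3*5 + 7| = |-77| = 77
sqrt(81 + 9) = sqrt(90) = 9.4868
d = 77/sqrt(90) = 8.1165

8.1165


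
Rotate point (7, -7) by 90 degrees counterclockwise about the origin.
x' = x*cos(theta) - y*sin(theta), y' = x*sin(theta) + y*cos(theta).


cos(90) = 0, sin(90) = 1
x' = 7*0 + 7*1 = 7
y' = 7*1 - 7*0 = 7

(7, 7)


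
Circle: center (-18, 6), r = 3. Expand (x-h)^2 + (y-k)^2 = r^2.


(x+ 18)^2 + (y-6)^2 = 3^2
D = -2h = 36, E = -2k = -12
F = h^2+k^2-r^2 = 324+36-9 = 351

x^2 + y^2 + 36x - 12y + 351 = 0


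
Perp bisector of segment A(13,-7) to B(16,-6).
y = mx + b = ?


Midpoint = (14.5, -6.5)
Slope of AB = dy/dx = 1/3 = 0.3333
Perp slope = -dx/dy = -3/1 = -3.0000
b = My - (perp slope)*Mx = -6.5 + (3*14.5)/1 = -6.5 + 43.5000 = 37.0000

y = -3.0000x + 37.0000


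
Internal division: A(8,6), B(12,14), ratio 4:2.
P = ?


Px = (4*12 + 2*8)/6 = 64/6 = 10.6667
Py = (4*14 + 2*6)/6 = 68/6 = 11.3333

P = (10.6667, 11.3333)


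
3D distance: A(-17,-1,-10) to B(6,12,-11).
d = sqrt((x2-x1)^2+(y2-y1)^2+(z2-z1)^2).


dx=23, dy=13, dz=-1
d = sqrt(529+169+1) = sqrt(699) = 26.4386

26.4386


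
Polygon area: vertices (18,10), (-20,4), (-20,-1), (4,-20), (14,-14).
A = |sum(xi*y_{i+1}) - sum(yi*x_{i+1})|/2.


sum(xi*y_{i+1}) = 18*4 - 20*(-1) - 20*(-20) + 4*(-14) + 14*10 = 576
sum(yi*x_{i+1}) = 10*(-20) + 4*(-20) - 1*4 - 20*14 - 14*18 = -816
Area = |576 + 816|/2 = 1392/2 = 696.0000

696.0000 sq units


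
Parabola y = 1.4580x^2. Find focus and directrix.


a = 1.4580
1/(4a) = 0.1715
Focus = (0, 0.1715)
Directrix: y = -0.1715

Focus = (0, 0.1715), Directrix: y = -0.1715


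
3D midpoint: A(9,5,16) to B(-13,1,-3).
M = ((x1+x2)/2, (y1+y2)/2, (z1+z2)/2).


Mx = (9- 13)/2 = -2.0000
My = (5+1)/2 = 3.0000
Mz = (16- 3)/2 = 6.5000

M = (-2.0000, 3.0000, 6.5000)


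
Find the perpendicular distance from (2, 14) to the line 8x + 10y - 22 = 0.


|8*2 + 10*14 - 22| = |134| = 134
sqrt(64 + 100) = sqrt(164) = 12.8062
d = 134/sqrt(164) = 10.4636

10.4636


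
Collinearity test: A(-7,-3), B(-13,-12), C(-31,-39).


-7*(-12+ 39) - 13*(-39+ 3) - 31*(-3+ 12)
= -189 + 468 - 279 = 0

Yes, collinear (determinant = 0)


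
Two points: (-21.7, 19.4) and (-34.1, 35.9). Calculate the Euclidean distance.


dx = -34.1 + 21.7 = -12.4
dy = 35.9 - 19.4 = 16.5
d = sqrt(153.76 + 272.25) = sqrt(426.01) = 20.6400

20.6400


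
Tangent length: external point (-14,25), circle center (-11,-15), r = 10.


d = sqrt((-14+ 11)^2 + (25+ 15)^2) = sqrt(9+1600) = 40.1123
L = sqrt(1609.0000 - 100) = sqrt(1509.0000) = 38.8458

38.8458


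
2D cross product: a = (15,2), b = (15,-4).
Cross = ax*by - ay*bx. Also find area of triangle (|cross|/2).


cross = 15*(-4) - 2*15 = -60 - 30 = -90
Triangle area = |-90|/2 = 90/2 = 45.0000

cross = -90, triangle area = 45.0000


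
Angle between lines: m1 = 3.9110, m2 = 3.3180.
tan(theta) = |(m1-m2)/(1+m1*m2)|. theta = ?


m1-m2 = 0.593
1+m1*m2 = 13.976698
tan(theta) = |0.593/13.976698| = 0.042428
theta = arctan(|0.593/13.976698|) = 2.4295 degrees (acute angle)

2.4295 degrees


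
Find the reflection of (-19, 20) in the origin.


Reflection rule for origin: (-x, -y)
(-19, 20) -> (19, -20)

(19, -20)


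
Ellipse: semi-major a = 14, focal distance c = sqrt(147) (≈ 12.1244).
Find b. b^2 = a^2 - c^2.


b^2 = 14^2 - (sqrt(147))^2 = 196 - 147 = 49
b = sqrt(49) = 7

b = 7


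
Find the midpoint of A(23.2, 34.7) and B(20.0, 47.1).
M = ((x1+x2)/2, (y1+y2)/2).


Mx = (23.2 + 20.0)/2 = 43.2/2 = 21.6000
My = (34.7 + 47.1)/2 = 81.8/2 = 40.9000

(21.6000, 40.9000)


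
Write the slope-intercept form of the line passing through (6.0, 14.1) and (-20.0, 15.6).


m = (1.5)/(-26.0) = -0.0577
b = y1 - m*x1 = 14.1 - (1.5*6.0)/(-26.0) = 14.1 + 0.3462 = 14.4462

y = -0.0577x + 14.4462


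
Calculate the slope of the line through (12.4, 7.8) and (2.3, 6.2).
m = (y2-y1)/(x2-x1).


dy = 6.2 - 7.8 = -1.6
dx = 2.3 - 12.4 = -10.1
m = -1.6/(-10.1) = 0.1584

m = 0.1584


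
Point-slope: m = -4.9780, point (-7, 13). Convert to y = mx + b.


y - 13 = -4.9780(x + 7)
y = -4.9780x + 13 + 4.9780*(-7)
y = -4.9780x - 21.8460

y = -4.9780x - 21.8460


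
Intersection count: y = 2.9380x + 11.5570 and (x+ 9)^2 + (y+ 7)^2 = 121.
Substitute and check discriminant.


Substitute y = 2.9380x + 11.5570: (x+ 9)^2 + (2.9380x+11.5570+ 7)^2 = 121
Expand to Ax^2 + Bx + C = 0, where b-k = 18.557
A = 1+m^2 = 9.631844
B = 2(m(b-k) - h) = 2(2.9380*18.557 + 9) = 127.040932
C = h^2 + (b-k)^2 - r^2 = 81 + 344.362249 - 121 = 304.362249
disc = B^2-4AC = 16139.3984 - 11726.2788 = 4413.1196
disc > 0

2 intersection points


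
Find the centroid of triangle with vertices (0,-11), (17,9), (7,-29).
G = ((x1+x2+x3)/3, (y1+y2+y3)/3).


Gx = (0+17+7)/3 = 24/3 = 8.0000
Gy = (-11+9- 29)/3 = -31/3 = -10.3333

G = (8.0000, -10.3333)


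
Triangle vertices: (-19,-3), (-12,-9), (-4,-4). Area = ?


-19*(-9+ 4) = 95
-12*(-4+ 3) = 12
-4*(-3+ 9) = -24
sum = 83
Area = |83|/2 = 41.5000

41.5000 sq units


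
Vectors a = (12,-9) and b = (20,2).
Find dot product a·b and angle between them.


a·b = 12*20 - 9*2 = 240 - 18 = 222
|a| = sqrt(144+81) = 15.0000
|b| = sqrt(400+4) = 20.0998
cos(theta) = 222/(sqrt(225)*sqrt(404)) = 222/sqrt(90900) = 0.736328
theta = arccos(222/sqrt(90900)) = 42.5805 degrees

a·b = 222, theta = 42.5805 deg


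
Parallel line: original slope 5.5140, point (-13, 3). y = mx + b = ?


Parallel lines have equal slopes.
m2 = 5.5140
b2 = 3 - 5.5140*(-13) = 74.6820

y = 5.5140x + 74.6820


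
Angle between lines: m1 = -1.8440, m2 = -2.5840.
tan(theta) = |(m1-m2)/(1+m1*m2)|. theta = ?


m1-m2 = 0.74
1+m1*m2 = 5.764896
tan(theta) = |0.74/5.764896| = 0.128363
theta = arctan(|0.74/5.764896|) = 7.3147 degrees (acute angle)

7.3147 degrees


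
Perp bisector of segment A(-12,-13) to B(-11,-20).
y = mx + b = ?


Midpoint = (-11.5, -16.5)
Slope of AB = dy/dx = -7/1 = -7.0000
Perp slope = -dx/dy = 1/7 = 0.1429
b = My - (perp slope)*Mx = -16.5 + (1*(-11.5))/(-7) = -16.5 + 1.6429 = -14.8571

y = 0.1429x - 14.8571


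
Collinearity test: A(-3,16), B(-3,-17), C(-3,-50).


-3*(-17+ 50) - 3*(-50-16) - 3*(16+ 17)
= -99 + 198 - 99 = 0

Yes, collinear (determinant = 0)


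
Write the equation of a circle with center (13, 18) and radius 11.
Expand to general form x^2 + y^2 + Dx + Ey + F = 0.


(x-13)^2 + (y-18)^2 = 11^2
D = -2h = -26, E = -2k = -36
F = h^2+k^2-r^2 = 169+324-121 = 372

x^2 + y^2 - 26x - 36y + 372 = 0


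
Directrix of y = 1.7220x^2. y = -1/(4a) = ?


a = 1.7220
1/(4a) = 0.1452
directrix: y = -0.1452 = -0.1452

y = -0.1452


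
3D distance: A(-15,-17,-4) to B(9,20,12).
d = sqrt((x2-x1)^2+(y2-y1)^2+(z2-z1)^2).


dx=24, dy=37, dz=16
d = sqrt(576+1369+256) = sqrt(2201) = 46.9148

46.9148


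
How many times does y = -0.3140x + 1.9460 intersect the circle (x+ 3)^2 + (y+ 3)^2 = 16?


Substitute y = -0.3140x + 1.9460: (x+ 3)^2 + (-0.3140x+1.9460+ 3)^2 = 16
Expand to Ax^2 + Bx + C = 0, where b-k = 4.946
A = 1+m^2 = 1.098596
B = 2(m(b-k) - h) = 2(-0.3140*4.946 + 3) = 2.893912
C = h^2 + (b-k)^2 - r^2 = 9 + 24.462916 - 16 = 17.462916
disc = B^2-4AC = 8.3747 - 76.7388 = -68.3641
disc < 0

0 intersection points


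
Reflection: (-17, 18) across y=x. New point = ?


Reflection rule for y=x: (y, x)
(-17, 18) -> (18, -17)

(18, -17)


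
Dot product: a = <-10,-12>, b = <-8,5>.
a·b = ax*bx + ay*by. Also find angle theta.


a·b = -10*(-8) - 12*5 = 80 - 60 = 20
|a| = sqrt(100+144) = 15.6205
|b| = sqrt(64+25) = 9.4340
cos(theta) = 20/(sqrt(244)*sqrt(89)) = 20/sqrt(21716) = 0.135719
theta = arccos(20/sqrt(21716)) = 82.1998 degrees

a·b = 20, theta = 82.1998 deg
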